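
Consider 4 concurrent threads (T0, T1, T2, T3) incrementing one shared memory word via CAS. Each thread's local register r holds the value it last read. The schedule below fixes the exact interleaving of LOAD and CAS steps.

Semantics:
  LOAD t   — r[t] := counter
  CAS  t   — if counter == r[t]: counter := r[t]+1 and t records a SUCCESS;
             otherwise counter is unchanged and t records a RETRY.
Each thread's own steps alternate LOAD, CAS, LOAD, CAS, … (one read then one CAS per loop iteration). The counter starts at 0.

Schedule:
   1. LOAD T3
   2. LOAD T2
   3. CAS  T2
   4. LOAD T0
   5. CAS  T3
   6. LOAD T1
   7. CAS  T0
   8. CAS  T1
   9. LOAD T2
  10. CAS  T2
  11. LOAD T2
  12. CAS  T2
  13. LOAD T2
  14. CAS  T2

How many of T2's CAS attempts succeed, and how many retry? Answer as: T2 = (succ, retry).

T2 = (4, 0)

T3 LOAD — after: cnt=0, r=0 — load
T2 LOAD — after: cnt=0, r=0 — load
T2 CAS — after: cnt=1, r=0 — ok
T0 LOAD — after: cnt=1, r=1 — load
T3 CAS — after: cnt=1, r=0 — retry
T1 LOAD — after: cnt=1, r=1 — load
T0 CAS — after: cnt=2, r=1 — ok
T1 CAS — after: cnt=2, r=1 — retry
T2 LOAD — after: cnt=2, r=2 — load
T2 CAS — after: cnt=3, r=2 — ok
T2 LOAD — after: cnt=3, r=3 — load
T2 CAS — after: cnt=4, r=3 — ok
T2 LOAD — after: cnt=4, r=4 — load
T2 CAS — after: cnt=5, r=4 — ok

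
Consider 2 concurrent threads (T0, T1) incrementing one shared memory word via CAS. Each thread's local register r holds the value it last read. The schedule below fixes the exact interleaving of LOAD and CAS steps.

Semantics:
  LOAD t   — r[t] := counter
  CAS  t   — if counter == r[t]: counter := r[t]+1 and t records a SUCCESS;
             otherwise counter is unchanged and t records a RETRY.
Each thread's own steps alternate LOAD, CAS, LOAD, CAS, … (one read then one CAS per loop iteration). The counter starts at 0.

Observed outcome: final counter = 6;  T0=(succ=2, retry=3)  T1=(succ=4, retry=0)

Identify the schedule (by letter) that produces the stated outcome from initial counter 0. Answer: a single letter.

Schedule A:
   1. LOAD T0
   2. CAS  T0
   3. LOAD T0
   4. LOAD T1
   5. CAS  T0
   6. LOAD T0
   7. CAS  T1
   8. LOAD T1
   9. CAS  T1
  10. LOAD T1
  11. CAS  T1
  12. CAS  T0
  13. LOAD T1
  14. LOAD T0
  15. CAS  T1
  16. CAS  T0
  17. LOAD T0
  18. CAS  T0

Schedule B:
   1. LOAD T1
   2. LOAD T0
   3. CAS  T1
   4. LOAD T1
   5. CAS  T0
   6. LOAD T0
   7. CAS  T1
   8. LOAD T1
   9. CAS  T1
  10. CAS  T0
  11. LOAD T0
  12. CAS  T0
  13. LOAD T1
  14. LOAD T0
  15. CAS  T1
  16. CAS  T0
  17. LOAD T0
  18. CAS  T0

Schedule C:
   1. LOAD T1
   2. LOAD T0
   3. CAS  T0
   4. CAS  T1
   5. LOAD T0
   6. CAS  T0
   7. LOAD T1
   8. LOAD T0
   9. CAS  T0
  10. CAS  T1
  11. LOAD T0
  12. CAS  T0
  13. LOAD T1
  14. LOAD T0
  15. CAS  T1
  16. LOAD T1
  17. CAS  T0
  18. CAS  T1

Run B:
step 1: T1 LOAD ⇒ load; ctr=0 reg=0
step 2: T0 LOAD ⇒ load; ctr=0 reg=0
step 3: T1 CAS ⇒ ok; ctr=1 reg=0
step 4: T1 LOAD ⇒ load; ctr=1 reg=1
step 5: T0 CAS ⇒ retry; ctr=1 reg=0
step 6: T0 LOAD ⇒ load; ctr=1 reg=1
step 7: T1 CAS ⇒ ok; ctr=2 reg=1
step 8: T1 LOAD ⇒ load; ctr=2 reg=2
step 9: T1 CAS ⇒ ok; ctr=3 reg=2
step 10: T0 CAS ⇒ retry; ctr=3 reg=1
step 11: T0 LOAD ⇒ load; ctr=3 reg=3
step 12: T0 CAS ⇒ ok; ctr=4 reg=3
step 13: T1 LOAD ⇒ load; ctr=4 reg=4
step 14: T0 LOAD ⇒ load; ctr=4 reg=4
step 15: T1 CAS ⇒ ok; ctr=5 reg=4
step 16: T0 CAS ⇒ retry; ctr=5 reg=4
step 17: T0 LOAD ⇒ load; ctr=5 reg=5
step 18: T0 CAS ⇒ ok; ctr=6 reg=5

B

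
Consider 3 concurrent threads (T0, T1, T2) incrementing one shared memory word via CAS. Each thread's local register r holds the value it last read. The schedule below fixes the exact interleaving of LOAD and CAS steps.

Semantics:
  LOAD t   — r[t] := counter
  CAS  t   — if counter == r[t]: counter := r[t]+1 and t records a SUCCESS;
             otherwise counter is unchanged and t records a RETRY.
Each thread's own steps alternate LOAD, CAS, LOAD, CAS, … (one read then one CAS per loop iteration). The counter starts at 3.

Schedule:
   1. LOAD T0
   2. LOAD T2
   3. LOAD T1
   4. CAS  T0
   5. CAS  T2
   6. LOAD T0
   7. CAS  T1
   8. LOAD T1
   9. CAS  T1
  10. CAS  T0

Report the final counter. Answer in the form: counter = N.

counter = 5

1. LOAD T0 → mem=3 r[T0]=3 [LOAD]
2. LOAD T2 → mem=3 r[T2]=3 [LOAD]
3. LOAD T1 → mem=3 r[T1]=3 [LOAD]
4. CAS T0 → mem=4 r[T0]=3 [OK]
5. CAS T2 → mem=4 r[T2]=3 [RETRY]
6. LOAD T0 → mem=4 r[T0]=4 [LOAD]
7. CAS T1 → mem=4 r[T1]=3 [RETRY]
8. LOAD T1 → mem=4 r[T1]=4 [LOAD]
9. CAS T1 → mem=5 r[T1]=4 [OK]
10. CAS T0 → mem=5 r[T0]=4 [RETRY]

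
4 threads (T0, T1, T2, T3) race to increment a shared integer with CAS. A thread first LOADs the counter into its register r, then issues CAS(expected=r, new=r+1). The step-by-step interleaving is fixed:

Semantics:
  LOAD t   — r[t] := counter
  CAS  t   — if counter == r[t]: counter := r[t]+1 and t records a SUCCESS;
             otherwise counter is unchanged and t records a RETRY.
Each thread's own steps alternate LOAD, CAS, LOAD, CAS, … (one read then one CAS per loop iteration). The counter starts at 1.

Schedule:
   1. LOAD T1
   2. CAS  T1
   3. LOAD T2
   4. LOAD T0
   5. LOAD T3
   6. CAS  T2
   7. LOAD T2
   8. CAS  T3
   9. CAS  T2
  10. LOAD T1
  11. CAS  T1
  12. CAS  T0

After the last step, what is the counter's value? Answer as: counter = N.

1. LOAD T1 → mem=1 r[T1]=1 [LOAD]
2. CAS T1 → mem=2 r[T1]=1 [OK]
3. LOAD T2 → mem=2 r[T2]=2 [LOAD]
4. LOAD T0 → mem=2 r[T0]=2 [LOAD]
5. LOAD T3 → mem=2 r[T3]=2 [LOAD]
6. CAS T2 → mem=3 r[T2]=2 [OK]
7. LOAD T2 → mem=3 r[T2]=3 [LOAD]
8. CAS T3 → mem=3 r[T3]=2 [RETRY]
9. CAS T2 → mem=4 r[T2]=3 [OK]
10. LOAD T1 → mem=4 r[T1]=4 [LOAD]
11. CAS T1 → mem=5 r[T1]=4 [OK]
12. CAS T0 → mem=5 r[T0]=2 [RETRY]

counter = 5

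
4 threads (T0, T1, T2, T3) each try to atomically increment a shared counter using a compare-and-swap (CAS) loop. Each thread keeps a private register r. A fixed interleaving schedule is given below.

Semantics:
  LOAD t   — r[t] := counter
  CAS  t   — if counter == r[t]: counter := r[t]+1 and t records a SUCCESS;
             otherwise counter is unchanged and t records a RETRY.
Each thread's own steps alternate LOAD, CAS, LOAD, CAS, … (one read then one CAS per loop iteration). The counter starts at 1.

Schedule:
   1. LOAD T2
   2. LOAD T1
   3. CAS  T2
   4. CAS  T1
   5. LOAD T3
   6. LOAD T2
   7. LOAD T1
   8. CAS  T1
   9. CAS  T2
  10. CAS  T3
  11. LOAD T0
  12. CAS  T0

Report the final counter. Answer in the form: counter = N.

   1) LOAD T2:  M=1  r_T2=1
   2) LOAD T1:  M=1  r_T1=1
   3) CAS  T2:  M=2  r_T2=1 ✓
   4) CAS  T1:  M=2  r_T1=1 ✗
   5) LOAD T3:  M=2  r_T3=2
   6) LOAD T2:  M=2  r_T2=2
   7) LOAD T1:  M=2  r_T1=2
   8) CAS  T1:  M=3  r_T1=2 ✓
   9) CAS  T2:  M=3  r_T2=2 ✗
  10) CAS  T3:  M=3  r_T3=2 ✗
  11) LOAD T0:  M=3  r_T0=3
  12) CAS  T0:  M=4  r_T0=3 ✓

counter = 4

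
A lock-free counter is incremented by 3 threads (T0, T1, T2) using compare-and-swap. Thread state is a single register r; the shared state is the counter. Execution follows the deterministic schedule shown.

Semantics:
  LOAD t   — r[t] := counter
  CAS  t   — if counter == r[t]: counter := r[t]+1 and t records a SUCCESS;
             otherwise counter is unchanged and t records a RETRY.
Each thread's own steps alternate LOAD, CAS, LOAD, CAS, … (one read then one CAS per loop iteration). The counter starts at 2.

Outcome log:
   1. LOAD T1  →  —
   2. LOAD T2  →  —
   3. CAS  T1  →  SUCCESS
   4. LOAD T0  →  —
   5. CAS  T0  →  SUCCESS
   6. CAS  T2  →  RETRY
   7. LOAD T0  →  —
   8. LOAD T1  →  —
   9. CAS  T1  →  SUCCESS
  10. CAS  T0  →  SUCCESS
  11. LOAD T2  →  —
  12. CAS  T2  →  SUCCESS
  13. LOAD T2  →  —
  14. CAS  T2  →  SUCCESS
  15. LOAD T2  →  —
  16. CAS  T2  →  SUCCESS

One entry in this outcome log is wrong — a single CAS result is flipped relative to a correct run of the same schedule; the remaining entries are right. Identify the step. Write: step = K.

step = 10

Re-executing:
T1 LOAD — after: cnt=2, r=2 — load
T2 LOAD — after: cnt=2, r=2 — load
T1 CAS — after: cnt=3, r=2 — ok
T0 LOAD — after: cnt=3, r=3 — load
T0 CAS — after: cnt=4, r=3 — ok
T2 CAS — after: cnt=4, r=2 — retry
T0 LOAD — after: cnt=4, r=4 — load
T1 LOAD — after: cnt=4, r=4 — load
T1 CAS — after: cnt=5, r=4 — ok
T0 CAS — after: cnt=5, r=4 — retry
T2 LOAD — after: cnt=5, r=5 — load
T2 CAS — after: cnt=6, r=5 — ok
T2 LOAD — after: cnt=6, r=6 — load
T2 CAS — after: cnt=7, r=6 — ok
T2 LOAD — after: cnt=7, r=7 — load
T2 CAS — after: cnt=8, r=7 — ok
Log disagrees first at step 10.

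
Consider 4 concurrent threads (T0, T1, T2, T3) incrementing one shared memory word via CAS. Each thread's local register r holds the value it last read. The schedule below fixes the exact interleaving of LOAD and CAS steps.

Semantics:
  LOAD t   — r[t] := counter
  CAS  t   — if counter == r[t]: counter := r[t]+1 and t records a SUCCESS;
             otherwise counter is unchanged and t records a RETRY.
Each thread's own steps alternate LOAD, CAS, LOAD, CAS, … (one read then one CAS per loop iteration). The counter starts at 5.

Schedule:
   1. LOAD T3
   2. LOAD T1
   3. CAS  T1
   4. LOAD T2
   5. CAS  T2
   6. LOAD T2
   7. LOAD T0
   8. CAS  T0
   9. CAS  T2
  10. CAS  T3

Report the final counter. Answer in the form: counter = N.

counter = 8

[1] T3.load  rd  (counter 5, T3.r 5)
[2] T1.load  rd  (counter 5, T1.r 5)
[3] T1.cas  hit  (counter 6, T1.r 5)
[4] T2.load  rd  (counter 6, T2.r 6)
[5] T2.cas  hit  (counter 7, T2.r 6)
[6] T2.load  rd  (counter 7, T2.r 7)
[7] T0.load  rd  (counter 7, T0.r 7)
[8] T0.cas  hit  (counter 8, T0.r 7)
[9] T2.cas  miss  (counter 8, T2.r 7)
[10] T3.cas  miss  (counter 8, T3.r 5)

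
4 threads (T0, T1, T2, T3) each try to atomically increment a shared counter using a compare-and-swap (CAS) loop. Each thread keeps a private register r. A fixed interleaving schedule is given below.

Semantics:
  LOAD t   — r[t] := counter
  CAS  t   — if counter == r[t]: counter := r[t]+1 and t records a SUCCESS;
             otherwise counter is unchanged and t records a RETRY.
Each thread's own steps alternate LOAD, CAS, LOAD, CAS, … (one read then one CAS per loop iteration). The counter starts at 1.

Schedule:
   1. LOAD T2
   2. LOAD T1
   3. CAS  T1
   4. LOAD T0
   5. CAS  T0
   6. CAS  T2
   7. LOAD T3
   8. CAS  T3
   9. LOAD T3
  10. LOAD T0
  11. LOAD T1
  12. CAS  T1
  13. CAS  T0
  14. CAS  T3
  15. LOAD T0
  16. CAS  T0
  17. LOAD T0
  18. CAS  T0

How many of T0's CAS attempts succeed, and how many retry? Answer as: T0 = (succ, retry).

[1] T2.load  rd  (counter 1, T2.r 1)
[2] T1.load  rd  (counter 1, T1.r 1)
[3] T1.cas  hit  (counter 2, T1.r 1)
[4] T0.load  rd  (counter 2, T0.r 2)
[5] T0.cas  hit  (counter 3, T0.r 2)
[6] T2.cas  miss  (counter 3, T2.r 1)
[7] T3.load  rd  (counter 3, T3.r 3)
[8] T3.cas  hit  (counter 4, T3.r 3)
[9] T3.load  rd  (counter 4, T3.r 4)
[10] T0.load  rd  (counter 4, T0.r 4)
[11] T1.load  rd  (counter 4, T1.r 4)
[12] T1.cas  hit  (counter 5, T1.r 4)
[13] T0.cas  miss  (counter 5, T0.r 4)
[14] T3.cas  miss  (counter 5, T3.r 4)
[15] T0.load  rd  (counter 5, T0.r 5)
[16] T0.cas  hit  (counter 6, T0.r 5)
[17] T0.load  rd  (counter 6, T0.r 6)
[18] T0.cas  hit  (counter 7, T0.r 6)

T0 = (3, 1)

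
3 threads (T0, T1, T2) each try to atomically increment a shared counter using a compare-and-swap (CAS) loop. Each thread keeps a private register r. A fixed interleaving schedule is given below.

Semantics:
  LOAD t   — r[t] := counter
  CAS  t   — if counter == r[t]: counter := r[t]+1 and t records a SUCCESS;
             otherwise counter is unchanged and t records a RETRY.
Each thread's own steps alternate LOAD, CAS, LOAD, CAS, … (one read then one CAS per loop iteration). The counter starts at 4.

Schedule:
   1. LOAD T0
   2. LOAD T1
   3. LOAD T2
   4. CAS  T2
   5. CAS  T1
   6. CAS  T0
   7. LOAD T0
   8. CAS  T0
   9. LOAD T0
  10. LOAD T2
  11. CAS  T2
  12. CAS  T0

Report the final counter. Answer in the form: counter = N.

counter = 7

#1 T0 reads 4
#2 T1 reads 4
#3 T2 reads 4
#4 T2 CAS(4→5) writes; counter now 5
#5 T1 CAS(4→5) fails; counter now 5
#6 T0 CAS(4→5) fails; counter now 5
#7 T0 reads 5
#8 T0 CAS(5→6) writes; counter now 6
#9 T0 reads 6
#10 T2 reads 6
#11 T2 CAS(6→7) writes; counter now 7
#12 T0 CAS(6→7) fails; counter now 7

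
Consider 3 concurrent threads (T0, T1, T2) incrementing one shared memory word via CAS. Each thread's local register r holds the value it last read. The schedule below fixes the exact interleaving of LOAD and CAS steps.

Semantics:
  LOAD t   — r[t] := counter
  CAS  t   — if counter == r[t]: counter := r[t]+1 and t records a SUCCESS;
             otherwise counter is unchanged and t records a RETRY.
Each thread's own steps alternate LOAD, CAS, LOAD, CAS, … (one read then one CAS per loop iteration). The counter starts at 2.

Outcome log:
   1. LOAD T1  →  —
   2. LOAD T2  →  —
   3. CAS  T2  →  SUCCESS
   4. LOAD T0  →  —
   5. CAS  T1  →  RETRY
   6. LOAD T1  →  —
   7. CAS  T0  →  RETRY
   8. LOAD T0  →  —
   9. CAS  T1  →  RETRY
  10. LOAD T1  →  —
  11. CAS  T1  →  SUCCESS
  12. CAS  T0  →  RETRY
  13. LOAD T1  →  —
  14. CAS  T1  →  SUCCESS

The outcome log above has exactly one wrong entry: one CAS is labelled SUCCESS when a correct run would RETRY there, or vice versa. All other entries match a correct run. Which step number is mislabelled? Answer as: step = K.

Re-executing:
[1] T1.load  rd  (counter 2, T1.r 2)
[2] T2.load  rd  (counter 2, T2.r 2)
[3] T2.cas  hit  (counter 3, T2.r 2)
[4] T0.load  rd  (counter 3, T0.r 3)
[5] T1.cas  miss  (counter 3, T1.r 2)
[6] T1.load  rd  (counter 3, T1.r 3)
[7] T0.cas  hit  (counter 4, T0.r 3)
[8] T0.load  rd  (counter 4, T0.r 4)
[9] T1.cas  miss  (counter 4, T1.r 3)
[10] T1.load  rd  (counter 4, T1.r 4)
[11] T1.cas  hit  (counter 5, T1.r 4)
[12] T0.cas  miss  (counter 5, T0.r 4)
[13] T1.load  rd  (counter 5, T1.r 5)
[14] T1.cas  hit  (counter 6, T1.r 5)
Flip is step 7.

step = 7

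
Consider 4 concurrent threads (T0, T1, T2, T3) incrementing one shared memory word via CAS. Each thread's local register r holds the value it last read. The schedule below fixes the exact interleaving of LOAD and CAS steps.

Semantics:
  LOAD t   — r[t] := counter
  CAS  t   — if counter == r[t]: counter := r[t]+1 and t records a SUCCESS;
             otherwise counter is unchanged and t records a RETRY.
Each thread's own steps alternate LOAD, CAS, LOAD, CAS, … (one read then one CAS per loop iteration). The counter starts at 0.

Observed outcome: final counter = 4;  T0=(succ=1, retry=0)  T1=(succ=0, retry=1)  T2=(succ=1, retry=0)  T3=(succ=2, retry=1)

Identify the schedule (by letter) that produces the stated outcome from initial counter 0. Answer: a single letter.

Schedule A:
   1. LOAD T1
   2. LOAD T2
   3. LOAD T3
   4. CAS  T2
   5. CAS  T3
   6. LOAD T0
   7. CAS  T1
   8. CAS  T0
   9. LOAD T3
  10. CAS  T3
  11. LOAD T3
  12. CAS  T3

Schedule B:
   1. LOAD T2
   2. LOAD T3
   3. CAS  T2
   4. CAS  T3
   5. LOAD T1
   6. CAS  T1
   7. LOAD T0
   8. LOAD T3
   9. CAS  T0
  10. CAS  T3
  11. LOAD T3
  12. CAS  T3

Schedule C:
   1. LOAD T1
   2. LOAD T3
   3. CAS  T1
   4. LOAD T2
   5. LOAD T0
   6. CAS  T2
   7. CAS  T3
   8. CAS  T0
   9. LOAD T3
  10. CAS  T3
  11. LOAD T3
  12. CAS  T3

Run A:
step 1: T1 LOAD ⇒ load; ctr=0 reg=0
step 2: T2 LOAD ⇒ load; ctr=0 reg=0
step 3: T3 LOAD ⇒ load; ctr=0 reg=0
step 4: T2 CAS ⇒ ok; ctr=1 reg=0
step 5: T3 CAS ⇒ retry; ctr=1 reg=0
step 6: T0 LOAD ⇒ load; ctr=1 reg=1
step 7: T1 CAS ⇒ retry; ctr=1 reg=0
step 8: T0 CAS ⇒ ok; ctr=2 reg=1
step 9: T3 LOAD ⇒ load; ctr=2 reg=2
step 10: T3 CAS ⇒ ok; ctr=3 reg=2
step 11: T3 LOAD ⇒ load; ctr=3 reg=3
step 12: T3 CAS ⇒ ok; ctr=4 reg=3

A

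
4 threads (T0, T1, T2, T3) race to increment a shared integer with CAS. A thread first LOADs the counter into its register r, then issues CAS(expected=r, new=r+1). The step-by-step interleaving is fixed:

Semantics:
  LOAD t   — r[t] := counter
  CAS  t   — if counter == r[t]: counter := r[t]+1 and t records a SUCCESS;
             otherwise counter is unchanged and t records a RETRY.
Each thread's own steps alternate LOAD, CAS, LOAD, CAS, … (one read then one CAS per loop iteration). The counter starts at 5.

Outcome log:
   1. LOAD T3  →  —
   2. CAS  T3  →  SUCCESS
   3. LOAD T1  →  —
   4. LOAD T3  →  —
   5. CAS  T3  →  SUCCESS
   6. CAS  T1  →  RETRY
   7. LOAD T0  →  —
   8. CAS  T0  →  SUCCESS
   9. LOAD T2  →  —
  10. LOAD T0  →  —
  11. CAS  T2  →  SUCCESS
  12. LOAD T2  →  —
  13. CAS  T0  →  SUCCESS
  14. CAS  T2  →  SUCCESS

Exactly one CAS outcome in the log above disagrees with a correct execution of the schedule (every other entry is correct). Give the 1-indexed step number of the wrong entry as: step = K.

Re-executing:
1. LOAD T3 → mem=5 r[T3]=5 [LOAD]
2. CAS T3 → mem=6 r[T3]=5 [OK]
3. LOAD T1 → mem=6 r[T1]=6 [LOAD]
4. LOAD T3 → mem=6 r[T3]=6 [LOAD]
5. CAS T3 → mem=7 r[T3]=6 [OK]
6. CAS T1 → mem=7 r[T1]=6 [RETRY]
7. LOAD T0 → mem=7 r[T0]=7 [LOAD]
8. CAS T0 → mem=8 r[T0]=7 [OK]
9. LOAD T2 → mem=8 r[T2]=8 [LOAD]
10. LOAD T0 → mem=8 r[T0]=8 [LOAD]
11. CAS T2 → mem=9 r[T2]=8 [OK]
12. LOAD T2 → mem=9 r[T2]=9 [LOAD]
13. CAS T0 → mem=9 r[T0]=8 [RETRY]
14. CAS T2 → mem=10 r[T2]=9 [OK]
Mismatch at 13.

step = 13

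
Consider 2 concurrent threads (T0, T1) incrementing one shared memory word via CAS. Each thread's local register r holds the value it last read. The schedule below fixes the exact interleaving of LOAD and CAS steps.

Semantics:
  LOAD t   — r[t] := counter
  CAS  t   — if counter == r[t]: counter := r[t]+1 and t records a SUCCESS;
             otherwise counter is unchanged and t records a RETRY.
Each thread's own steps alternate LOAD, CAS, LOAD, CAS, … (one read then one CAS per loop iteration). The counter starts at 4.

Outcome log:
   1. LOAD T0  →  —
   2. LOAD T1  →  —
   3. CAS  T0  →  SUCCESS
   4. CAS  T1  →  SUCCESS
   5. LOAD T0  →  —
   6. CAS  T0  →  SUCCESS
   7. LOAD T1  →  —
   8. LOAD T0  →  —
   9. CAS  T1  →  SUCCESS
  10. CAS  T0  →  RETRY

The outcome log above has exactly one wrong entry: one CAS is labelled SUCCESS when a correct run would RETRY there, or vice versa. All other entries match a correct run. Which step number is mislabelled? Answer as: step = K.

Reference trace:
step 1: T0 LOAD ⇒ load; ctr=4 reg=4
step 2: T1 LOAD ⇒ load; ctr=4 reg=4
step 3: T0 CAS ⇒ ok; ctr=5 reg=4
step 4: T1 CAS ⇒ retry; ctr=5 reg=4
step 5: T0 LOAD ⇒ load; ctr=5 reg=5
step 6: T0 CAS ⇒ ok; ctr=6 reg=5
step 7: T1 LOAD ⇒ load; ctr=6 reg=6
step 8: T0 LOAD ⇒ load; ctr=6 reg=6
step 9: T1 CAS ⇒ ok; ctr=7 reg=6
step 10: T0 CAS ⇒ retry; ctr=7 reg=6
Mismatch at 4.

step = 4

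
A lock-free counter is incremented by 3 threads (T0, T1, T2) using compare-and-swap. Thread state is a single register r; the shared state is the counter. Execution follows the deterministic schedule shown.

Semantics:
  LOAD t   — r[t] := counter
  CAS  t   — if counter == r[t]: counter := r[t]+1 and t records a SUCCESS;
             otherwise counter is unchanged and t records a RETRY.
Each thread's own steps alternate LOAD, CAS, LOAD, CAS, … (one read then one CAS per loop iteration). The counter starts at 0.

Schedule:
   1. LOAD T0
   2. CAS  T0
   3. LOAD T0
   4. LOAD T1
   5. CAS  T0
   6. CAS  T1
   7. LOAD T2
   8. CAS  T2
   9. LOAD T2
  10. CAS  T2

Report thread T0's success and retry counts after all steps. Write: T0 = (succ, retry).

step 1: T0 LOAD ⇒ load; ctr=0 reg=0
step 2: T0 CAS ⇒ ok; ctr=1 reg=0
step 3: T0 LOAD ⇒ load; ctr=1 reg=1
step 4: T1 LOAD ⇒ load; ctr=1 reg=1
step 5: T0 CAS ⇒ ok; ctr=2 reg=1
step 6: T1 CAS ⇒ retry; ctr=2 reg=1
step 7: T2 LOAD ⇒ load; ctr=2 reg=2
step 8: T2 CAS ⇒ ok; ctr=3 reg=2
step 9: T2 LOAD ⇒ load; ctr=3 reg=3
step 10: T2 CAS ⇒ ok; ctr=4 reg=3

T0 = (2, 0)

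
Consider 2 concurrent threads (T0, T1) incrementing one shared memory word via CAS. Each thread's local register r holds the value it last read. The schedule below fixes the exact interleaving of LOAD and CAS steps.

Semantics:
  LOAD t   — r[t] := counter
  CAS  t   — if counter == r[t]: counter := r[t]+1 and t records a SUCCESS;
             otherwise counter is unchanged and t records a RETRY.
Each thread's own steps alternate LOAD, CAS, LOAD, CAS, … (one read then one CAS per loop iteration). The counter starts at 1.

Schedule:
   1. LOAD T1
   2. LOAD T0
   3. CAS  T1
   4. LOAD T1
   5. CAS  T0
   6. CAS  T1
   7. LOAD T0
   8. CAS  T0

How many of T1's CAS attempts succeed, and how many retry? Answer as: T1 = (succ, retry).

[1] T1.load  rd  (counter 1, T1.r 1)
[2] T0.load  rd  (counter 1, T0.r 1)
[3] T1.cas  hit  (counter 2, T1.r 1)
[4] T1.load  rd  (counter 2, T1.r 2)
[5] T0.cas  miss  (counter 2, T0.r 1)
[6] T1.cas  hit  (counter 3, T1.r 2)
[7] T0.load  rd  (counter 3, T0.r 3)
[8] T0.cas  hit  (counter 4, T0.r 3)

T1 = (2, 0)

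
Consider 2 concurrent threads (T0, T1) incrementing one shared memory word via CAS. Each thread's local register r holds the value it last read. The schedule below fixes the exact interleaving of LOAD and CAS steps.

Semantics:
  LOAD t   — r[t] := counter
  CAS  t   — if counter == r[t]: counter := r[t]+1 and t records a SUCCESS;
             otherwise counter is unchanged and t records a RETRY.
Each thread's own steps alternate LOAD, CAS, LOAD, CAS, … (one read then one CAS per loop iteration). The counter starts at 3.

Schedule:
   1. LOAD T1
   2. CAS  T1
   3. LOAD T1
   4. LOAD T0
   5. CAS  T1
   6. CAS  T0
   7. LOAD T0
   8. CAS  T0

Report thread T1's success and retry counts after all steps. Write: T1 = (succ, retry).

T1 = (2, 0)

1. LOAD T1 → mem=3 r[T1]=3 [LOAD]
2. CAS T1 → mem=4 r[T1]=3 [OK]
3. LOAD T1 → mem=4 r[T1]=4 [LOAD]
4. LOAD T0 → mem=4 r[T0]=4 [LOAD]
5. CAS T1 → mem=5 r[T1]=4 [OK]
6. CAS T0 → mem=5 r[T0]=4 [RETRY]
7. LOAD T0 → mem=5 r[T0]=5 [LOAD]
8. CAS T0 → mem=6 r[T0]=5 [OK]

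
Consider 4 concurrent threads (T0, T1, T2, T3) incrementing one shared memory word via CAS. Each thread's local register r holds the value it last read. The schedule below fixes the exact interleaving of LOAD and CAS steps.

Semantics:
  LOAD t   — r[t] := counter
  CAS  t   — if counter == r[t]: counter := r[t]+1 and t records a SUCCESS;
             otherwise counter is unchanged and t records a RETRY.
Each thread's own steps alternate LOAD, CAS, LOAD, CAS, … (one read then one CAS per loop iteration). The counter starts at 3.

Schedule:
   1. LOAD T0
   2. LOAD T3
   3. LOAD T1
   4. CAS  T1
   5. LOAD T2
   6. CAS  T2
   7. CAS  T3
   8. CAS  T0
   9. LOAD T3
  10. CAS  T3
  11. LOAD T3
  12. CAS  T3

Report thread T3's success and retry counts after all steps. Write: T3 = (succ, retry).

#1 T0 reads 3
#2 T3 reads 3
#3 T1 reads 3
#4 T1 CAS(3→4) writes; counter now 4
#5 T2 reads 4
#6 T2 CAS(4→5) writes; counter now 5
#7 T3 CAS(3→4) fails; counter now 5
#8 T0 CAS(3→4) fails; counter now 5
#9 T3 reads 5
#10 T3 CAS(5→6) writes; counter now 6
#11 T3 reads 6
#12 T3 CAS(6→7) writes; counter now 7

T3 = (2, 1)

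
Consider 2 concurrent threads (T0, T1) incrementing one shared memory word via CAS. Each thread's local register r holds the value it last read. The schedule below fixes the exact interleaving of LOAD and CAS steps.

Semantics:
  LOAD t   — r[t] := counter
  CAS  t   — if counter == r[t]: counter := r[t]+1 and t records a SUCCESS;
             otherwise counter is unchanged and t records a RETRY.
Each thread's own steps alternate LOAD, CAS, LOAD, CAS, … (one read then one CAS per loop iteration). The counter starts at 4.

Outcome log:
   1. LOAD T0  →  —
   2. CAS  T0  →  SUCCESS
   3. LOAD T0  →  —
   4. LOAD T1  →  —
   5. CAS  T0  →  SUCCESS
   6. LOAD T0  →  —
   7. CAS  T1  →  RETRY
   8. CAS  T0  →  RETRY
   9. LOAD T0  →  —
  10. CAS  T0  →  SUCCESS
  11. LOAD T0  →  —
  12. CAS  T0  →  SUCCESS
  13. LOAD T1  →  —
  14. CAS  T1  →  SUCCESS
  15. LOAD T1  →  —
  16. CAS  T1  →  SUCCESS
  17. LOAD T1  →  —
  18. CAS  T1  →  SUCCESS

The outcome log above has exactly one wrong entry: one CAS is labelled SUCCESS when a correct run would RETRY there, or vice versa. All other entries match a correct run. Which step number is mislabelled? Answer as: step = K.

Re-executing:
1. LOAD T0 → mem=4 r[T0]=4 [LOAD]
2. CAS T0 → mem=5 r[T0]=4 [OK]
3. LOAD T0 → mem=5 r[T0]=5 [LOAD]
4. LOAD T1 → mem=5 r[T1]=5 [LOAD]
5. CAS T0 → mem=6 r[T0]=5 [OK]
6. LOAD T0 → mem=6 r[T0]=6 [LOAD]
7. CAS T1 → mem=6 r[T1]=5 [RETRY]
8. CAS T0 → mem=7 r[T0]=6 [OK]
9. LOAD T0 → mem=7 r[T0]=7 [LOAD]
10. CAS T0 → mem=8 r[T0]=7 [OK]
11. LOAD T0 → mem=8 r[T0]=8 [LOAD]
12. CAS T0 → mem=9 r[T0]=8 [OK]
13. LOAD T1 → mem=9 r[T1]=9 [LOAD]
14. CAS T1 → mem=10 r[T1]=9 [OK]
15. LOAD T1 → mem=10 r[T1]=10 [LOAD]
16. CAS T1 → mem=11 r[T1]=10 [OK]
17. LOAD T1 → mem=11 r[T1]=11 [LOAD]
18. CAS T1 → mem=12 r[T1]=11 [OK]
Flip is step 8.

step = 8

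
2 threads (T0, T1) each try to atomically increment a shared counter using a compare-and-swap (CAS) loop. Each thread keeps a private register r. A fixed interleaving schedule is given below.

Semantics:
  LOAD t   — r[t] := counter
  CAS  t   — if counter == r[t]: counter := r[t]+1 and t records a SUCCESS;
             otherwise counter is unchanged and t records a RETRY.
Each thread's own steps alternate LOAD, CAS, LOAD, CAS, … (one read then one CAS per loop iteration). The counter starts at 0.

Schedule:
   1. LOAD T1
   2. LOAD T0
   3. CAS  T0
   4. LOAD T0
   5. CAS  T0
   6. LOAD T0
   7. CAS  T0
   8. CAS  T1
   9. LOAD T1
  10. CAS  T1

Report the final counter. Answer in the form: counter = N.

counter = 4

T1 LOAD — after: cnt=0, r=0 — load
T0 LOAD — after: cnt=0, r=0 — load
T0 CAS — after: cnt=1, r=0 — ok
T0 LOAD — after: cnt=1, r=1 — load
T0 CAS — after: cnt=2, r=1 — ok
T0 LOAD — after: cnt=2, r=2 — load
T0 CAS — after: cnt=3, r=2 — ok
T1 CAS — after: cnt=3, r=0 — retry
T1 LOAD — after: cnt=3, r=3 — load
T1 CAS — after: cnt=4, r=3 — ok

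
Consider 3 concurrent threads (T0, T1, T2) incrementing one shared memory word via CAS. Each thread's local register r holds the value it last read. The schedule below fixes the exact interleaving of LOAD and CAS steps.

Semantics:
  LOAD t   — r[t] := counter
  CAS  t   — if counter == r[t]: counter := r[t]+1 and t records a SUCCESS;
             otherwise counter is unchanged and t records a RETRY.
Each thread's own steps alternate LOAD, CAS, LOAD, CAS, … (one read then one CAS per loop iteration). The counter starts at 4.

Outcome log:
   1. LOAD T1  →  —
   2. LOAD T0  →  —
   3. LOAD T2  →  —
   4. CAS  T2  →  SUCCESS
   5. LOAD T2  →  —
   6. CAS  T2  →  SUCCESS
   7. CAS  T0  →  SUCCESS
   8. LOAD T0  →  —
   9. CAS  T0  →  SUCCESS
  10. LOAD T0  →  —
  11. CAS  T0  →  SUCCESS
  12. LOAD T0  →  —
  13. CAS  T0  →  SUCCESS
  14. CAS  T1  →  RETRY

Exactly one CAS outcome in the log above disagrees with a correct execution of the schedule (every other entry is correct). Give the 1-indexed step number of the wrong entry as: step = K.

Reference trace:
T1 LOAD — after: cnt=4, r=4 — load
T0 LOAD — after: cnt=4, r=4 — load
T2 LOAD — after: cnt=4, r=4 — load
T2 CAS — after: cnt=5, r=4 — ok
T2 LOAD — after: cnt=5, r=5 — load
T2 CAS — after: cnt=6, r=5 — ok
T0 CAS — after: cnt=6, r=4 — retry
T0 LOAD — after: cnt=6, r=6 — load
T0 CAS — after: cnt=7, r=6 — ok
T0 LOAD — after: cnt=7, r=7 — load
T0 CAS — after: cnt=8, r=7 — ok
T0 LOAD — after: cnt=8, r=8 — load
T0 CAS — after: cnt=9, r=8 — ok
T1 CAS — after: cnt=9, r=4 — retry
Mismatch at 7.

step = 7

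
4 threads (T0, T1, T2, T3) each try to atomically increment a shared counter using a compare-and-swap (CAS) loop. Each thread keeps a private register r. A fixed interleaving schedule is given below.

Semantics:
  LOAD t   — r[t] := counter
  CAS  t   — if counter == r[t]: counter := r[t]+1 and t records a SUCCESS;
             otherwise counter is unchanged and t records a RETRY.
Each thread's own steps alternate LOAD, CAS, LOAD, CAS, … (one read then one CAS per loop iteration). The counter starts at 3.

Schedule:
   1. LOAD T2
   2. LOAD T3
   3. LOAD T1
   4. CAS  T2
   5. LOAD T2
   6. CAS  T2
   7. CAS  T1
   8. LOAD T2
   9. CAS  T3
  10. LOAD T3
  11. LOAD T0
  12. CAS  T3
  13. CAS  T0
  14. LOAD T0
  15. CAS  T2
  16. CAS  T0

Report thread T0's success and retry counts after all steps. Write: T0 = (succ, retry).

   1) LOAD T2:  M=3  r_T2=3
   2) LOAD T3:  M=3  r_T3=3
   3) LOAD T1:  M=3  r_T1=3
   4) CAS  T2:  M=4  r_T2=3 ✓
   5) LOAD T2:  M=4  r_T2=4
   6) CAS  T2:  M=5  r_T2=4 ✓
   7) CAS  T1:  M=5  r_T1=3 ✗
   8) LOAD T2:  M=5  r_T2=5
   9) CAS  T3:  M=5  r_T3=3 ✗
  10) LOAD T3:  M=5  r_T3=5
  11) LOAD T0:  M=5  r_T0=5
  12) CAS  T3:  M=6  r_T3=5 ✓
  13) CAS  T0:  M=6  r_T0=5 ✗
  14) LOAD T0:  M=6  r_T0=6
  15) CAS  T2:  M=6  r_T2=5 ✗
  16) CAS  T0:  M=7  r_T0=6 ✓

T0 = (1, 1)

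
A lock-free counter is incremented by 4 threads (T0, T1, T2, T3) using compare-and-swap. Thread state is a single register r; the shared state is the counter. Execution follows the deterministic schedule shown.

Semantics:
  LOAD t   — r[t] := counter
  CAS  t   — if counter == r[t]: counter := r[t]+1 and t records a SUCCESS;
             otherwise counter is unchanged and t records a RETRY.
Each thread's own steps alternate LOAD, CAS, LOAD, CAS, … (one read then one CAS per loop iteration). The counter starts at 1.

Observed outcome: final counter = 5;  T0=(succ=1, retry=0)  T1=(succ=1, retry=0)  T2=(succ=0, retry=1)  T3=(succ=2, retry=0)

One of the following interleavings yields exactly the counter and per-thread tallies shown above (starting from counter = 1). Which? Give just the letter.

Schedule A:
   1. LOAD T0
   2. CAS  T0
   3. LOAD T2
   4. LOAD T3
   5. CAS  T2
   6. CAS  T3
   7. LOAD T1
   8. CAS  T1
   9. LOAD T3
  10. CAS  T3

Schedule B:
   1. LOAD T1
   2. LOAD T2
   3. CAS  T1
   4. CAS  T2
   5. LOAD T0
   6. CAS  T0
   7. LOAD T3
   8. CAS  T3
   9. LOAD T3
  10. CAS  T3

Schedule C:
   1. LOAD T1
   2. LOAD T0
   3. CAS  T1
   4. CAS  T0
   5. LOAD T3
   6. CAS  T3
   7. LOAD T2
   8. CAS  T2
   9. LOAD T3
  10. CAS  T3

Tracing schedule B:
1. LOAD T1 → mem=1 r[T1]=1 [LOAD]
2. LOAD T2 → mem=1 r[T2]=1 [LOAD]
3. CAS T1 → mem=2 r[T1]=1 [OK]
4. CAS T2 → mem=2 r[T2]=1 [RETRY]
5. LOAD T0 → mem=2 r[T0]=2 [LOAD]
6. CAS T0 → mem=3 r[T0]=2 [OK]
7. LOAD T3 → mem=3 r[T3]=3 [LOAD]
8. CAS T3 → mem=4 r[T3]=3 [OK]
9. LOAD T3 → mem=4 r[T3]=4 [LOAD]
10. CAS T3 → mem=5 r[T3]=4 [OK]

B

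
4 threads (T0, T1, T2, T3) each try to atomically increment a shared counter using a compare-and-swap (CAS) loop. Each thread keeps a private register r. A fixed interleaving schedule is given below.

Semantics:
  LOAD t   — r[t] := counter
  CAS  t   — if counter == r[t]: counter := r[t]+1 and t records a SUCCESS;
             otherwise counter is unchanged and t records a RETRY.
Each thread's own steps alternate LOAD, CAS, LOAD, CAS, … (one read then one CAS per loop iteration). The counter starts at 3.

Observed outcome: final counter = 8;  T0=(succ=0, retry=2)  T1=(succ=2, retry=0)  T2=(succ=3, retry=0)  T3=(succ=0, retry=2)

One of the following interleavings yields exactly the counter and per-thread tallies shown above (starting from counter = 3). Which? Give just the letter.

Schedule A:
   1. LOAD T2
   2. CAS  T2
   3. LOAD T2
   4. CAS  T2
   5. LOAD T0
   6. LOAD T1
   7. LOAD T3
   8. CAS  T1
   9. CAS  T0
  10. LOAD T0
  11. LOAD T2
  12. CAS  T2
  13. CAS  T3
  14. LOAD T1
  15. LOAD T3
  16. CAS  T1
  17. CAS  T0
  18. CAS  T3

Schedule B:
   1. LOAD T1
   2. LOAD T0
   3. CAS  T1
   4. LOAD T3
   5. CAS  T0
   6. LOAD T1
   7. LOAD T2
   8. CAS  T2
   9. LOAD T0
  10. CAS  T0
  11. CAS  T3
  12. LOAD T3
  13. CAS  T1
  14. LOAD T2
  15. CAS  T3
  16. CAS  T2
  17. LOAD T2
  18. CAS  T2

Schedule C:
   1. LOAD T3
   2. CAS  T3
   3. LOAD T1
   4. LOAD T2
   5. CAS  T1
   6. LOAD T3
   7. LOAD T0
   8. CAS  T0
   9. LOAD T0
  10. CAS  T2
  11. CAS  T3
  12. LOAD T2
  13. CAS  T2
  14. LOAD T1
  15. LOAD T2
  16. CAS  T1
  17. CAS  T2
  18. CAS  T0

Tracing schedule A:
step 1: T2 LOAD ⇒ load; ctr=3 reg=3
step 2: T2 CAS ⇒ ok; ctr=4 reg=3
step 3: T2 LOAD ⇒ load; ctr=4 reg=4
step 4: T2 CAS ⇒ ok; ctr=5 reg=4
step 5: T0 LOAD ⇒ load; ctr=5 reg=5
step 6: T1 LOAD ⇒ load; ctr=5 reg=5
step 7: T3 LOAD ⇒ load; ctr=5 reg=5
step 8: T1 CAS ⇒ ok; ctr=6 reg=5
step 9: T0 CAS ⇒ retry; ctr=6 reg=5
step 10: T0 LOAD ⇒ load; ctr=6 reg=6
step 11: T2 LOAD ⇒ load; ctr=6 reg=6
step 12: T2 CAS ⇒ ok; ctr=7 reg=6
step 13: T3 CAS ⇒ retry; ctr=7 reg=5
step 14: T1 LOAD ⇒ load; ctr=7 reg=7
step 15: T3 LOAD ⇒ load; ctr=7 reg=7
step 16: T1 CAS ⇒ ok; ctr=8 reg=7
step 17: T0 CAS ⇒ retry; ctr=8 reg=6
step 18: T3 CAS ⇒ retry; ctr=8 reg=7

A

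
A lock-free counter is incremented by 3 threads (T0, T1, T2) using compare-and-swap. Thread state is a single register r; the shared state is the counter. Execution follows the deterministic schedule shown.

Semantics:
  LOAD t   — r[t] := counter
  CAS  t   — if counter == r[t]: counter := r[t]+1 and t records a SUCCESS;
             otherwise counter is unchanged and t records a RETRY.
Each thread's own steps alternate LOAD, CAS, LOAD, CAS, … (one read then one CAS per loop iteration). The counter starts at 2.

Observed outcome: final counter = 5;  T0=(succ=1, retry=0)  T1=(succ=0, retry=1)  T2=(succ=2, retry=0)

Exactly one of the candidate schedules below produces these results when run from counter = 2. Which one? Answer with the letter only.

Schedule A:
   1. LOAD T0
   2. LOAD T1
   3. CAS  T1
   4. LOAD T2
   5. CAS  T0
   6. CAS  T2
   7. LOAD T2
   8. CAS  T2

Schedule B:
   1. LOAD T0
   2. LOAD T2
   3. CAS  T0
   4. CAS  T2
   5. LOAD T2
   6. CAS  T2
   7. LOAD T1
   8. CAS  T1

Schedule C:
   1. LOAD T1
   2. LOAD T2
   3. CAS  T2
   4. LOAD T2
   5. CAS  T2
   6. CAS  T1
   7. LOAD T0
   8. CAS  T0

Simulating candidate C:
1. LOAD T1 → mem=2 r[T1]=2 [LOAD]
2. LOAD T2 → mem=2 r[T2]=2 [LOAD]
3. CAS T2 → mem=3 r[T2]=2 [OK]
4. LOAD T2 → mem=3 r[T2]=3 [LOAD]
5. CAS T2 → mem=4 r[T2]=3 [OK]
6. CAS T1 → mem=4 r[T1]=2 [RETRY]
7. LOAD T0 → mem=4 r[T0]=4 [LOAD]
8. CAS T0 → mem=5 r[T0]=4 [OK]

C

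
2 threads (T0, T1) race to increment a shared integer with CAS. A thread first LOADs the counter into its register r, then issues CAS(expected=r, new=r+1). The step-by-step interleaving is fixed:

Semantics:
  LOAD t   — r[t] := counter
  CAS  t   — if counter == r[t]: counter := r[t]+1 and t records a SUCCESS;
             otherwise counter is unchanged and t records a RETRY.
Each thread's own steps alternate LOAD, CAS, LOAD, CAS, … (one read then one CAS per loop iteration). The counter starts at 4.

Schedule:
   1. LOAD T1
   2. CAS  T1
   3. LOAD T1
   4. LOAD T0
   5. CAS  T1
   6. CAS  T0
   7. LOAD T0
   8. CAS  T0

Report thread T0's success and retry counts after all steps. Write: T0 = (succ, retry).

T0 = (1, 1)

   1) LOAD T1:  M=4  r_T1=4
   2) CAS  T1:  M=5  r_T1=4 ✓
   3) LOAD T1:  M=5  r_T1=5
   4) LOAD T0:  M=5  r_T0=5
   5) CAS  T1:  M=6  r_T1=5 ✓
   6) CAS  T0:  M=6  r_T0=5 ✗
   7) LOAD T0:  M=6  r_T0=6
   8) CAS  T0:  M=7  r_T0=6 ✓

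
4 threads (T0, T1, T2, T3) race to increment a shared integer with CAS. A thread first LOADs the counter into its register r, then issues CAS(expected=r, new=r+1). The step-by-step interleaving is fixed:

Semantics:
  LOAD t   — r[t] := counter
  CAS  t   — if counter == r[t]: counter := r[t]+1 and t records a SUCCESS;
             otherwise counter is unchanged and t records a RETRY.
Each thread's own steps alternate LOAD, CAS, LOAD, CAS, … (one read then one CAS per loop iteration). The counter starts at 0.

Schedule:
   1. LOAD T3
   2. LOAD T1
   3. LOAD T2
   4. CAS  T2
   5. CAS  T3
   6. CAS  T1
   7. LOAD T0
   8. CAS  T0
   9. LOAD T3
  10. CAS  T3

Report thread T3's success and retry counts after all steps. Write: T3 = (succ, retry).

T3 = (1, 1)

step 1: T3 LOAD ⇒ load; ctr=0 reg=0
step 2: T1 LOAD ⇒ load; ctr=0 reg=0
step 3: T2 LOAD ⇒ load; ctr=0 reg=0
step 4: T2 CAS ⇒ ok; ctr=1 reg=0
step 5: T3 CAS ⇒ retry; ctr=1 reg=0
step 6: T1 CAS ⇒ retry; ctr=1 reg=0
step 7: T0 LOAD ⇒ load; ctr=1 reg=1
step 8: T0 CAS ⇒ ok; ctr=2 reg=1
step 9: T3 LOAD ⇒ load; ctr=2 reg=2
step 10: T3 CAS ⇒ ok; ctr=3 reg=2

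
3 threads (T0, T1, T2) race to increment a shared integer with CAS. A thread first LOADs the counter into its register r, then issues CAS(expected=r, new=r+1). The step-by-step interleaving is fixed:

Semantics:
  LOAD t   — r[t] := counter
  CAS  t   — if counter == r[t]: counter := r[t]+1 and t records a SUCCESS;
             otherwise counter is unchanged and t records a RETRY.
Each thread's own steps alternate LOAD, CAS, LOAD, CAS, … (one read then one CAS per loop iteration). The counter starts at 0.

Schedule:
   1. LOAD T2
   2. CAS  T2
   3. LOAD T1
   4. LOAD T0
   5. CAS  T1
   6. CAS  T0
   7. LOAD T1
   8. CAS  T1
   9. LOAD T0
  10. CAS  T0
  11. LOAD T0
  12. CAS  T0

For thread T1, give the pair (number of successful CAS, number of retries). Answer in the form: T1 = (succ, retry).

1. LOAD T2 → mem=0 r[T2]=0 [LOAD]
2. CAS T2 → mem=1 r[T2]=0 [OK]
3. LOAD T1 → mem=1 r[T1]=1 [LOAD]
4. LOAD T0 → mem=1 r[T0]=1 [LOAD]
5. CAS T1 → mem=2 r[T1]=1 [OK]
6. CAS T0 → mem=2 r[T0]=1 [RETRY]
7. LOAD T1 → mem=2 r[T1]=2 [LOAD]
8. CAS T1 → mem=3 r[T1]=2 [OK]
9. LOAD T0 → mem=3 r[T0]=3 [LOAD]
10. CAS T0 → mem=4 r[T0]=3 [OK]
11. LOAD T0 → mem=4 r[T0]=4 [LOAD]
12. CAS T0 → mem=5 r[T0]=4 [OK]

T1 = (2, 0)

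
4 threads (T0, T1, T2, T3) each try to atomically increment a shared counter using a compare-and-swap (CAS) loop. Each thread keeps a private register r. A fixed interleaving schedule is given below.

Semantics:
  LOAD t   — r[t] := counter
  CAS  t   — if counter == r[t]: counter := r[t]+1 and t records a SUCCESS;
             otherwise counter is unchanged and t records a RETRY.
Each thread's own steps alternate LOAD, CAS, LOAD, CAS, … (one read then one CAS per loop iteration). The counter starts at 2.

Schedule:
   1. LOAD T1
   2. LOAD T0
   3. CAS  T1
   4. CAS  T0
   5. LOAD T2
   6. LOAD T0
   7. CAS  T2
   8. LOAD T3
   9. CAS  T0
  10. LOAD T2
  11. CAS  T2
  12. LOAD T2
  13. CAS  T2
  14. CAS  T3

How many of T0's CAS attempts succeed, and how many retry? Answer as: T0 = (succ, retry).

T0 = (0, 2)

1. LOAD T1 → mem=2 r[T1]=2 [LOAD]
2. LOAD T0 → mem=2 r[T0]=2 [LOAD]
3. CAS T1 → mem=3 r[T1]=2 [OK]
4. CAS T0 → mem=3 r[T0]=2 [RETRY]
5. LOAD T2 → mem=3 r[T2]=3 [LOAD]
6. LOAD T0 → mem=3 r[T0]=3 [LOAD]
7. CAS T2 → mem=4 r[T2]=3 [OK]
8. LOAD T3 → mem=4 r[T3]=4 [LOAD]
9. CAS T0 → mem=4 r[T0]=3 [RETRY]
10. LOAD T2 → mem=4 r[T2]=4 [LOAD]
11. CAS T2 → mem=5 r[T2]=4 [OK]
12. LOAD T2 → mem=5 r[T2]=5 [LOAD]
13. CAS T2 → mem=6 r[T2]=5 [OK]
14. CAS T3 → mem=6 r[T3]=4 [RETRY]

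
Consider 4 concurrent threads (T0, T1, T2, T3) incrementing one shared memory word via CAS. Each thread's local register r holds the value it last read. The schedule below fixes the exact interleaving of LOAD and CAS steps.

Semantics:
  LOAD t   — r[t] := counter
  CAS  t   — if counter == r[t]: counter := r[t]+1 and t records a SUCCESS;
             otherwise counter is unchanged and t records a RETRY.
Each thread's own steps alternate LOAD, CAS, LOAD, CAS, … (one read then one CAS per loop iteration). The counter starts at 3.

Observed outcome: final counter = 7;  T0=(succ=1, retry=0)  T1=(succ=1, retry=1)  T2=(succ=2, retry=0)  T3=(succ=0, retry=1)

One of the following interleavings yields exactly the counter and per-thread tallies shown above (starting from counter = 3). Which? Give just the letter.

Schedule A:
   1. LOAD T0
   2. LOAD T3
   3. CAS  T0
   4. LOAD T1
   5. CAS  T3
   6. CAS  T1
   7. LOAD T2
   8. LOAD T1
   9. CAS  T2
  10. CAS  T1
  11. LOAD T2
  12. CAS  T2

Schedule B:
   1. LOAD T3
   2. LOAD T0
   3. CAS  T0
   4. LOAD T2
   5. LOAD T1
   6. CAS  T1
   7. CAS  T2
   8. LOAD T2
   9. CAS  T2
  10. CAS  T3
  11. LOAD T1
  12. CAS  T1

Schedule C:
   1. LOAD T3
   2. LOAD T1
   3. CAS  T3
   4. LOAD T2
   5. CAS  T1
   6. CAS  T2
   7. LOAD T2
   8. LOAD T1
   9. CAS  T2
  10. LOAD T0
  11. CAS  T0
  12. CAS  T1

Simulating candidate A:
#1 T0 reads 3
#2 T3 reads 3
#3 T0 CAS(3→4) writes; counter now 4
#4 T1 reads 4
#5 T3 CAS(3→4) fails; counter now 4
#6 T1 CAS(4→5) writes; counter now 5
#7 T2 reads 5
#8 T1 reads 5
#9 T2 CAS(5→6) writes; counter now 6
#10 T1 CAS(5→6) fails; counter now 6
#11 T2 reads 6
#12 T2 CAS(6→7) writes; counter now 7

A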